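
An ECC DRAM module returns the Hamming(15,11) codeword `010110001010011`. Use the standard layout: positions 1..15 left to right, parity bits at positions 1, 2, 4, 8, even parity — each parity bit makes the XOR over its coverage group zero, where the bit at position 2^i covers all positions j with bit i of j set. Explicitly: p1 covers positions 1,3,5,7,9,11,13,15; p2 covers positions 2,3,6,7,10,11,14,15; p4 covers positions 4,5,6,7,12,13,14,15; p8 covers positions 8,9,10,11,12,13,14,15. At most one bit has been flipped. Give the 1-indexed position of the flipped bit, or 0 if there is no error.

s1: b1⊕b3⊕b5⊕b7⊕b9⊕b11⊕b13⊕b15 = 0⊕0⊕1⊕0⊕1⊕1⊕0⊕1 = 0
s2: b2⊕b3⊕b6⊕b7⊕b10⊕b11⊕b14⊕b15 = 1⊕0⊕0⊕0⊕0⊕1⊕1⊕1 = 0
s4: b4⊕b5⊕b6⊕b7⊕b12⊕b13⊕b14⊕b15 = 1⊕1⊕0⊕0⊕0⊕0⊕1⊕1 = 0
s8: b8⊕b9⊕b10⊕b11⊕b12⊕b13⊕b14⊕b15 = 0⊕1⊕0⊕1⊕0⊕0⊕1⊕1 = 0
Syndrome (s8...s1) = 0000 → position 0 (no error).

0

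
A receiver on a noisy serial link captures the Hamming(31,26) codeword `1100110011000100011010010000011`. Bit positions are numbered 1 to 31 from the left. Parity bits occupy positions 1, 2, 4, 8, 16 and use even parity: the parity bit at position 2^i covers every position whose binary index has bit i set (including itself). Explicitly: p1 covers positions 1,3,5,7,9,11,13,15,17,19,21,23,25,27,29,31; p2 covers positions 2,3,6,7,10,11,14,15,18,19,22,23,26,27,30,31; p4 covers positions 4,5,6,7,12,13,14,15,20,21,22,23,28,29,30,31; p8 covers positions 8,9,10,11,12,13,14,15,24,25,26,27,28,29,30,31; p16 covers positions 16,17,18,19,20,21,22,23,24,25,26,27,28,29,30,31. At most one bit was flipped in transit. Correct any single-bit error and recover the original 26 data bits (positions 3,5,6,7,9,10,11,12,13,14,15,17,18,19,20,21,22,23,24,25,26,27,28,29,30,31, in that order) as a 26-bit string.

s1: b1⊕b3⊕b5⊕b7⊕b9⊕b11⊕b13⊕b15⊕b17⊕b19⊕b21⊕b23⊕b25⊕b27⊕b29⊕b31 = 1⊕0⊕1⊕0⊕1⊕0⊕0⊕0⊕0⊕1⊕1⊕0⊕0⊕0⊕0⊕1 = 0
s2: b2⊕b3⊕b6⊕b7⊕b10⊕b11⊕b14⊕b15⊕b18⊕b19⊕b22⊕b23⊕b26⊕b27⊕b30⊕b31 = 1⊕0⊕1⊕0⊕1⊕0⊕1⊕0⊕1⊕1⊕0⊕0⊕0⊕0⊕1⊕1 = 0
s4: b4⊕b5⊕b6⊕b7⊕b12⊕b13⊕b14⊕b15⊕b20⊕b21⊕b22⊕b23⊕b28⊕b29⊕b30⊕b31 = 0⊕1⊕1⊕0⊕0⊕0⊕1⊕0⊕0⊕1⊕0⊕0⊕0⊕0⊕1⊕1 = 0
s8: b8⊕b9⊕b10⊕b11⊕b12⊕b13⊕b14⊕b15⊕b24⊕b25⊕b26⊕b27⊕b28⊕b29⊕b30⊕b31 = 0⊕1⊕1⊕0⊕0⊕0⊕1⊕0⊕1⊕0⊕0⊕0⊕0⊕0⊕1⊕1 = 0
s16: b16⊕b17⊕b18⊕b19⊕b20⊕b21⊕b22⊕b23⊕b24⊕b25⊕b26⊕b27⊕b28⊕b29⊕b30⊕b31 = 0⊕0⊕1⊕1⊕0⊕1⊕0⊕0⊕1⊕0⊕0⊕0⊕0⊕0⊕1⊕1 = 0
Syndrome (s16...s1) = 00000 → position 0 (no error).
No correction needed.
Data bits at positions 3,5,6,7,9,10,11,12,13,14,15,17,18,19,20,21,22,23,24,25,26,27,28,29,30,31: 01101100010011010010000011

01101100010011010010000011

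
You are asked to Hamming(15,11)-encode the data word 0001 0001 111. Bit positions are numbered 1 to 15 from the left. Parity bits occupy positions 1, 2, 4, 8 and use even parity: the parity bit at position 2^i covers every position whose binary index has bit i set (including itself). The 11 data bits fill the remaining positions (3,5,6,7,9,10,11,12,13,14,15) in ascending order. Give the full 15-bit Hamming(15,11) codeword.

Place data bits at non-power-of-two positions: b3=0, b5=0, b6=0, b7=1, b9=0, b10=0, b11=0, b12=1, b13=1, b14=1, b15=1.
p1 = XOR of data positions {3,5,7,9,11,13,15} = 0⊕0⊕1⊕0⊕0⊕1⊕1 = 1
p2 = XOR of data positions {3,6,7,10,11,14,15} = 0⊕0⊕1⊕0⊕0⊕1⊕1 = 1
p4 = XOR of data positions {5,6,7,12,13,14,15} = 0⊕0⊕1⊕1⊕1⊕1⊕1 = 1
p8 = XOR of data positions {9,10,11,12,13,14,15} = 0⊕0⊕0⊕1⊕1⊕1⊕1 = 0
Codeword b1..b15 = 110100100001111

110100100001111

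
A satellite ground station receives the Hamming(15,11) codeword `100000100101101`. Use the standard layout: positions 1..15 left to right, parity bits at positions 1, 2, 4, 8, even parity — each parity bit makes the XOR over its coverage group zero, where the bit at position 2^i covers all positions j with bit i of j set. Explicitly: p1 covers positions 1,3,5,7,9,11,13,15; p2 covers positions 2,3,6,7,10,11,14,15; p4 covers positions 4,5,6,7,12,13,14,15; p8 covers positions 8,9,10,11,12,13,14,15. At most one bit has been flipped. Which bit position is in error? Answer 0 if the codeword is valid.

s1: b1⊕b3⊕b5⊕b7⊕b9⊕b11⊕b13⊕b15 = 1⊕0⊕0⊕1⊕0⊕0⊕1⊕1 = 0
s2: b2⊕b3⊕b6⊕b7⊕b10⊕b11⊕b14⊕b15 = 0⊕0⊕0⊕1⊕1⊕0⊕0⊕1 = 1
s4: b4⊕b5⊕b6⊕b7⊕b12⊕b13⊕b14⊕b15 = 0⊕0⊕0⊕1⊕1⊕1⊕0⊕1 = 0
s8: b8⊕b9⊕b10⊕b11⊕b12⊕b13⊕b14⊕b15 = 0⊕0⊕1⊕0⊕1⊕1⊕0⊕1 = 0
Syndrome (s8...s1) = 0010 → position 2.

2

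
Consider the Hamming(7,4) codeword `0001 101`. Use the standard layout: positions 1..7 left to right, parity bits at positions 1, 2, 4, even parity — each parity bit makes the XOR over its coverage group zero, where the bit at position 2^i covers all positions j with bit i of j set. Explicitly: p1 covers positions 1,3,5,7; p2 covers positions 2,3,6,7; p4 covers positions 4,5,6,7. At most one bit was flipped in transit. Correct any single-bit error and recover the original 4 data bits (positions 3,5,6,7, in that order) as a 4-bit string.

0111

s1: b1⊕b3⊕b5⊕b7 = 0⊕0⊕1⊕1 = 0
s2: b2⊕b3⊕b6⊕b7 = 0⊕0⊕0⊕1 = 1
s4: b4⊕b5⊕b6⊕b7 = 1⊕1⊕0⊕1 = 1
Syndrome (s4...s1) = 110 → position 6.
Flip bit 6: corrected codeword = 0001111
Data bits at positions 3,5,6,7: 0111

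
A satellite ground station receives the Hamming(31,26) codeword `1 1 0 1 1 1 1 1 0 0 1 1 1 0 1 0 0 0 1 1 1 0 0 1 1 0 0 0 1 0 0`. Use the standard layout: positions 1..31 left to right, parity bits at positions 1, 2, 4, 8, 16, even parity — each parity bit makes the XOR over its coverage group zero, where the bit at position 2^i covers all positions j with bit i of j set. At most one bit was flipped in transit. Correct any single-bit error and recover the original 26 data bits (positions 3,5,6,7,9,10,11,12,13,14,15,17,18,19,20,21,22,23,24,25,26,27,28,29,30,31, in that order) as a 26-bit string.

s1: b1⊕b3⊕b5⊕b7⊕b9⊕b11⊕b13⊕b15⊕b17⊕b19⊕b21⊕b23⊕b25⊕b27⊕b29⊕b31 = 1⊕0⊕1⊕1⊕0⊕1⊕1⊕1⊕0⊕1⊕1⊕0⊕1⊕0⊕1⊕0 = 0
s2: b2⊕b3⊕b6⊕b7⊕b10⊕b11⊕b14⊕b15⊕b18⊕b19⊕b22⊕b23⊕b26⊕b27⊕b30⊕b31 = 1⊕0⊕1⊕1⊕0⊕1⊕0⊕1⊕0⊕1⊕0⊕0⊕0⊕0⊕0⊕0 = 0
s4: b4⊕b5⊕b6⊕b7⊕b12⊕b13⊕b14⊕b15⊕b20⊕b21⊕b22⊕b23⊕b28⊕b29⊕b30⊕b31 = 1⊕1⊕1⊕1⊕1⊕1⊕0⊕1⊕1⊕1⊕0⊕0⊕0⊕1⊕0⊕0 = 0
s8: b8⊕b9⊕b10⊕b11⊕b12⊕b13⊕b14⊕b15⊕b24⊕b25⊕b26⊕b27⊕b28⊕b29⊕b30⊕b31 = 1⊕0⊕0⊕1⊕1⊕1⊕0⊕1⊕1⊕1⊕0⊕0⊕0⊕1⊕0⊕0 = 0
s16: b16⊕b17⊕b18⊕b19⊕b20⊕b21⊕b22⊕b23⊕b24⊕b25⊕b26⊕b27⊕b28⊕b29⊕b30⊕b31 = 0⊕0⊕0⊕1⊕1⊕1⊕0⊕0⊕1⊕1⊕0⊕0⊕0⊕1⊕0⊕0 = 0
Syndrome (s16...s1) = 00000 → position 0 (no error).
No correction needed.
Data bits at positions 3,5,6,7,9,10,11,12,13,14,15,17,18,19,20,21,22,23,24,25,26,27,28,29,30,31: 01110011101001110011000100

01110011101001110011000100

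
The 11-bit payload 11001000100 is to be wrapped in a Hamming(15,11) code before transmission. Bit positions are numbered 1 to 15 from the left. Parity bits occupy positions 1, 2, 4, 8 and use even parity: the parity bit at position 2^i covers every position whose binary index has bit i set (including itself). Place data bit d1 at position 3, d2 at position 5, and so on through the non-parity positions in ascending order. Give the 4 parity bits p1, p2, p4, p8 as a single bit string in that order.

0100

Place data bits at non-power-of-two positions: b3=1, b5=1, b6=0, b7=0, b9=1, b10=0, b11=0, b12=0, b13=1, b14=0, b15=0.
p1 = XOR of data positions {3,5,7,9,11,13,15} = 1⊕1⊕0⊕1⊕0⊕1⊕0 = 0
p2 = XOR of data positions {3,6,7,10,11,14,15} = 1⊕0⊕0⊕0⊕0⊕0⊕0 = 1
p4 = XOR of data positions {5,6,7,12,13,14,15} = 1⊕0⊕0⊕0⊕1⊕0⊕0 = 0
p8 = XOR of data positions {9,10,11,12,13,14,15} = 1⊕0⊕0⊕0⊕1⊕0⊕0 = 0
Parity bits p1,p2,p4,p8 = 0100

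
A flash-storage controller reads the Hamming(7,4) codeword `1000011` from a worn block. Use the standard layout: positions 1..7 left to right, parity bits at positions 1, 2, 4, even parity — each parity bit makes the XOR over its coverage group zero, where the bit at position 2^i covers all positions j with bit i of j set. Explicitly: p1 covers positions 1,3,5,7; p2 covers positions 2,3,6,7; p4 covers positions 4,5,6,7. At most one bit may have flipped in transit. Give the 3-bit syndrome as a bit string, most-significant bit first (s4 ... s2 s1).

000

s1: b1⊕b3⊕b5⊕b7 = 1⊕0⊕0⊕1 = 0
s2: b2⊕b3⊕b6⊕b7 = 0⊕0⊕1⊕1 = 0
s4: b4⊕b5⊕b6⊕b7 = 0⊕0⊕1⊕1 = 0
Syndrome (s4...s1) = 000 → position 0 (no error).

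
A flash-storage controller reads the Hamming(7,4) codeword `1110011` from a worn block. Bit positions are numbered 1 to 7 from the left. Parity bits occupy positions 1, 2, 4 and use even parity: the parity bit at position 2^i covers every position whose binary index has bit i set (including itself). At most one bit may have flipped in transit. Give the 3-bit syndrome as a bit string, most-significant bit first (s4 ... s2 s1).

s1: b1⊕b3⊕b5⊕b7 = 1⊕1⊕0⊕1 = 1
s2: b2⊕b3⊕b6⊕b7 = 1⊕1⊕1⊕1 = 0
s4: b4⊕b5⊕b6⊕b7 = 0⊕0⊕1⊕1 = 0
Syndrome (s4...s1) = 001 → position 1.

001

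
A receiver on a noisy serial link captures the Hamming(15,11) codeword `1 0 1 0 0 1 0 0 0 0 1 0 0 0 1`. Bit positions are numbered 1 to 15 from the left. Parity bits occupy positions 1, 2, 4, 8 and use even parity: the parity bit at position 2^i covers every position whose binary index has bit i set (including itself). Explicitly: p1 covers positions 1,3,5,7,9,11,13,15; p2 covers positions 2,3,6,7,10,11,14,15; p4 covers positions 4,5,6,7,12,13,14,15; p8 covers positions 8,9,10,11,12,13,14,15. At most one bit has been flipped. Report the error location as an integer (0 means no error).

s1: b1⊕b3⊕b5⊕b7⊕b9⊕b11⊕b13⊕b15 = 1⊕1⊕0⊕0⊕0⊕1⊕0⊕1 = 0
s2: b2⊕b3⊕b6⊕b7⊕b10⊕b11⊕b14⊕b15 = 0⊕1⊕1⊕0⊕0⊕1⊕0⊕1 = 0
s4: b4⊕b5⊕b6⊕b7⊕b12⊕b13⊕b14⊕b15 = 0⊕0⊕1⊕0⊕0⊕0⊕0⊕1 = 0
s8: b8⊕b9⊕b10⊕b11⊕b12⊕b13⊕b14⊕b15 = 0⊕0⊕0⊕1⊕0⊕0⊕0⊕1 = 0
Syndrome (s8...s1) = 0000 → position 0 (no error).

0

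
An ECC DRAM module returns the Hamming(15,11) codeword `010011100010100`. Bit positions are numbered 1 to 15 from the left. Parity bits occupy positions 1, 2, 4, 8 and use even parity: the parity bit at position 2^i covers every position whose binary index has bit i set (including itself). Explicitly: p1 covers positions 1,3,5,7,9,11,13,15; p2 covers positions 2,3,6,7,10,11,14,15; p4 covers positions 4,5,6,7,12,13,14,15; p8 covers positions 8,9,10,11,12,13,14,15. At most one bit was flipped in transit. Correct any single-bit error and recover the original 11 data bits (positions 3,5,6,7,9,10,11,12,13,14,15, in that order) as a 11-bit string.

s1: b1⊕b3⊕b5⊕b7⊕b9⊕b11⊕b13⊕b15 = 0⊕0⊕1⊕1⊕0⊕1⊕1⊕0 = 0
s2: b2⊕b3⊕b6⊕b7⊕b10⊕b11⊕b14⊕b15 = 1⊕0⊕1⊕1⊕0⊕1⊕0⊕0 = 0
s4: b4⊕b5⊕b6⊕b7⊕b12⊕b13⊕b14⊕b15 = 0⊕1⊕1⊕1⊕0⊕1⊕0⊕0 = 0
s8: b8⊕b9⊕b10⊕b11⊕b12⊕b13⊕b14⊕b15 = 0⊕0⊕0⊕1⊕0⊕1⊕0⊕0 = 0
Syndrome (s8...s1) = 0000 → position 0 (no error).
No correction needed.
Data bits at positions 3,5,6,7,9,10,11,12,13,14,15: 01110010100

01110010100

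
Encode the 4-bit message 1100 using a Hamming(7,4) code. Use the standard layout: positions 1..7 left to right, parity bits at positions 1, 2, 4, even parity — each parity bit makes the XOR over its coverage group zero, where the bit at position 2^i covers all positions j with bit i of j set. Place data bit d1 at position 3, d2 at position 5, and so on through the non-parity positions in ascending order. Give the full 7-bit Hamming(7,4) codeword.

Place data bits at non-power-of-two positions: b3=1, b5=1, b6=0, b7=0.
p1 = XOR of data positions {3,5,7} = 1⊕1⊕0 = 0
p2 = XOR of data positions {3,6,7} = 1⊕0⊕0 = 1
p4 = XOR of data positions {5,6,7} = 1⊕0⊕0 = 1
Codeword b1..b7 = 0111100

0111100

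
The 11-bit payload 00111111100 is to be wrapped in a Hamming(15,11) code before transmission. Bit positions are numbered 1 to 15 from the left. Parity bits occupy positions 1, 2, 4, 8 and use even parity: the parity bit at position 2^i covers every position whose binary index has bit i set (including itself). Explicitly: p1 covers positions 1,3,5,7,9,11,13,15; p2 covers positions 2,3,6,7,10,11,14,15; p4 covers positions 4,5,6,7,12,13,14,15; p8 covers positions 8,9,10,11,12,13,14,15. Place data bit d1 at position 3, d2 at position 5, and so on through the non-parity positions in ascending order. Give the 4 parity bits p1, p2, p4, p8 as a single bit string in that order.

Place data bits at non-power-of-two positions: b3=0, b5=0, b6=1, b7=1, b9=1, b10=1, b11=1, b12=1, b13=1, b14=0, b15=0.
p1 = XOR of data positions {3,5,7,9,11,13,15} = 0⊕0⊕1⊕1⊕1⊕1⊕0 = 0
p2 = XOR of data positions {3,6,7,10,11,14,15} = 0⊕1⊕1⊕1⊕1⊕0⊕0 = 0
p4 = XOR of data positions {5,6,7,12,13,14,15} = 0⊕1⊕1⊕1⊕1⊕0⊕0 = 0
p8 = XOR of data positions {9,10,11,12,13,14,15} = 1⊕1⊕1⊕1⊕1⊕0⊕0 = 1
Parity bits p1,p2,p4,p8 = 0001

0001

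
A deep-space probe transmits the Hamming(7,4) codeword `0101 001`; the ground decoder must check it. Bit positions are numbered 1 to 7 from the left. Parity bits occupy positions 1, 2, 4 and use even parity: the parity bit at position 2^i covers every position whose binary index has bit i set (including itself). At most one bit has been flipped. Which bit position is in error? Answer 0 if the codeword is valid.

1

s1: b1⊕b3⊕b5⊕b7 = 0⊕0⊕0⊕1 = 1
s2: b2⊕b3⊕b6⊕b7 = 1⊕0⊕0⊕1 = 0
s4: b4⊕b5⊕b6⊕b7 = 1⊕0⊕0⊕1 = 0
Syndrome (s4...s1) = 001 → position 1.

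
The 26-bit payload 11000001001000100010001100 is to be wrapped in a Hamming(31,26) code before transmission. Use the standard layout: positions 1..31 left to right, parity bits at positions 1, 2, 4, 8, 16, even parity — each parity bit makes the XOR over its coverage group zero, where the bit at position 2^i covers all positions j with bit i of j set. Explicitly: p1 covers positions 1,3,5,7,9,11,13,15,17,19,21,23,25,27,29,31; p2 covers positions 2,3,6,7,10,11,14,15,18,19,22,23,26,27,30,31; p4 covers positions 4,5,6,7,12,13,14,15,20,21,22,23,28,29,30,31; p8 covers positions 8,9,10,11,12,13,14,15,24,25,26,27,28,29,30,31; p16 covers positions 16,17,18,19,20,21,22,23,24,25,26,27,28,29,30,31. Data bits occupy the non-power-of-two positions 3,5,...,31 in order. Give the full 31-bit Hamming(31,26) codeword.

0010100100010010000100010001100

Place data bits at non-power-of-two positions: b3=1, b5=1, b6=0, b7=0, b9=0, b10=0, b11=0, b12=1, b13=0, b14=0, b15=1, b17=0, b18=0, b19=0, b20=1, b21=0, b22=0, b23=0, b24=1, b25=0, b26=0, b27=0, b28=1, b29=1, b30=0, b31=0.
p1 = XOR of data positions {3,5,7,9,11,13,15,17,19,21,23,25,27,29,31} = 1⊕1⊕0⊕0⊕0⊕0⊕1⊕0⊕0⊕0⊕0⊕0⊕0⊕1⊕0 = 0
p2 = XOR of data positions {3,6,7,10,11,14,15,18,19,22,23,26,27,30,31} = 1⊕0⊕0⊕0⊕0⊕0⊕1⊕0⊕0⊕0⊕0⊕0⊕0⊕0⊕0 = 0
p4 = XOR of data positions {5,6,7,12,13,14,15,20,21,22,23,28,29,30,31} = 1⊕0⊕0⊕1⊕0⊕0⊕1⊕1⊕0⊕0⊕0⊕1⊕1⊕0⊕0 = 0
p8 = XOR of data positions {9,10,11,12,13,14,15,24,25,26,27,28,29,30,31} = 0⊕0⊕0⊕1⊕0⊕0⊕1⊕1⊕0⊕0⊕0⊕1⊕1⊕0⊕0 = 1
p16 = XOR of data positions {17,18,19,20,21,22,23,24,25,26,27,28,29,30,31} = 0⊕0⊕0⊕1⊕0⊕0⊕0⊕1⊕0⊕0⊕0⊕1⊕1⊕0⊕0 = 0
Codeword b1..b31 = 0010100100010010000100010001100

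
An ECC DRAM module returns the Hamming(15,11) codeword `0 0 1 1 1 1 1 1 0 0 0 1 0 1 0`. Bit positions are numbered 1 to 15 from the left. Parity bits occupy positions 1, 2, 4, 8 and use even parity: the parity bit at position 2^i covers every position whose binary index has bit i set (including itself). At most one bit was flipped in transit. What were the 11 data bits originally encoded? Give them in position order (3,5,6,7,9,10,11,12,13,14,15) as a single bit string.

s1: b1⊕b3⊕b5⊕b7⊕b9⊕b11⊕b13⊕b15 = 0⊕1⊕1⊕1⊕0⊕0⊕0⊕0 = 1
s2: b2⊕b3⊕b6⊕b7⊕b10⊕b11⊕b14⊕b15 = 0⊕1⊕1⊕1⊕0⊕0⊕1⊕0 = 0
s4: b4⊕b5⊕b6⊕b7⊕b12⊕b13⊕b14⊕b15 = 1⊕1⊕1⊕1⊕1⊕0⊕1⊕0 = 0
s8: b8⊕b9⊕b10⊕b11⊕b12⊕b13⊕b14⊕b15 = 1⊕0⊕0⊕0⊕1⊕0⊕1⊕0 = 1
Syndrome (s8...s1) = 1001 → position 9.
Flip bit 9: corrected codeword = 001111111001010
Data bits at positions 3,5,6,7,9,10,11,12,13,14,15: 11111001010

11111001010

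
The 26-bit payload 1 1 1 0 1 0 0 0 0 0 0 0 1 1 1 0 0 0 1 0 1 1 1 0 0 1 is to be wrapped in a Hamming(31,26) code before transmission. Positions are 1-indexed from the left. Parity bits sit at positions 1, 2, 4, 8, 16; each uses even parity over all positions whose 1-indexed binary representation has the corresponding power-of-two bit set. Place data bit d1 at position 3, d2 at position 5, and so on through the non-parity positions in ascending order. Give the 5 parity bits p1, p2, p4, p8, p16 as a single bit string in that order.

01100

Place data bits at non-power-of-two positions: b3=1, b5=1, b6=1, b7=0, b9=1, b10=0, b11=0, b12=0, b13=0, b14=0, b15=0, b17=0, b18=1, b19=1, b20=1, b21=0, b22=0, b23=0, b24=1, b25=0, b26=1, b27=1, b28=1, b29=0, b30=0, b31=1.
p1 = XOR of data positions {3,5,7,9,11,13,15,17,19,21,23,25,27,29,31} = 1⊕1⊕0⊕1⊕0⊕0⊕0⊕0⊕1⊕0⊕0⊕0⊕1⊕0⊕1 = 0
p2 = XOR of data positions {3,6,7,10,11,14,15,18,19,22,23,26,27,30,31} = 1⊕1⊕0⊕0⊕0⊕0⊕0⊕1⊕1⊕0⊕0⊕1⊕1⊕0⊕1 = 1
p4 = XOR of data positions {5,6,7,12,13,14,15,20,21,22,23,28,29,30,31} = 1⊕1⊕0⊕0⊕0⊕0⊕0⊕1⊕0⊕0⊕0⊕1⊕0⊕0⊕1 = 1
p8 = XOR of data positions {9,10,11,12,13,14,15,24,25,26,27,28,29,30,31} = 1⊕0⊕0⊕0⊕0⊕0⊕0⊕1⊕0⊕1⊕1⊕1⊕0⊕0⊕1 = 0
p16 = XOR of data positions {17,18,19,20,21,22,23,24,25,26,27,28,29,30,31} = 0⊕1⊕1⊕1⊕0⊕0⊕0⊕1⊕0⊕1⊕1⊕1⊕0⊕0⊕1 = 0
Parity bits p1,p2,p4,p8,p16 = 01100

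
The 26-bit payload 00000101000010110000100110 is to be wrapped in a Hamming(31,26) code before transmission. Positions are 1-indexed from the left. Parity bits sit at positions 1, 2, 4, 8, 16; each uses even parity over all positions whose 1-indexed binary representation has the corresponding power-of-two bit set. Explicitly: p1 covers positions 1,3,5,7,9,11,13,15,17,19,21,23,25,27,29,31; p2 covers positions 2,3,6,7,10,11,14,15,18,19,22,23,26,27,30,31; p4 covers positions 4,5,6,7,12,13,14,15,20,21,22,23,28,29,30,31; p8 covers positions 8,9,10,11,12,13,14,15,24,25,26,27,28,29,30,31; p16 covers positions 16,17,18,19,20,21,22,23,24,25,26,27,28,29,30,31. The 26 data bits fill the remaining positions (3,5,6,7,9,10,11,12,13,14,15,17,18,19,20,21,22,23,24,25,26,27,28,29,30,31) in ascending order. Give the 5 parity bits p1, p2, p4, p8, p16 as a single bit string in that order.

Place data bits at non-power-of-two positions: b3=0, b5=0, b6=0, b7=0, b9=0, b10=1, b11=0, b12=1, b13=0, b14=0, b15=0, b17=0, b18=1, b19=0, b20=1, b21=1, b22=0, b23=0, b24=0, b25=0, b26=1, b27=0, b28=0, b29=1, b30=1, b31=0.
p1 = XOR of data positions {3,5,7,9,11,13,15,17,19,21,23,25,27,29,31} = 0⊕0⊕0⊕0⊕0⊕0⊕0⊕0⊕0⊕1⊕0⊕0⊕0⊕1⊕0 = 0
p2 = XOR of data positions {3,6,7,10,11,14,15,18,19,22,23,26,27,30,31} = 0⊕0⊕0⊕1⊕0⊕0⊕0⊕1⊕0⊕0⊕0⊕1⊕0⊕1⊕0 = 0
p4 = XOR of data positions {5,6,7,12,13,14,15,20,21,22,23,28,29,30,31} = 0⊕0⊕0⊕1⊕0⊕0⊕0⊕1⊕1⊕0⊕0⊕0⊕1⊕1⊕0 = 1
p8 = XOR of data positions {9,10,11,12,13,14,15,24,25,26,27,28,29,30,31} = 0⊕1⊕0⊕1⊕0⊕0⊕0⊕0⊕0⊕1⊕0⊕0⊕1⊕1⊕0 = 1
p16 = XOR of data positions {17,18,19,20,21,22,23,24,25,26,27,28,29,30,31} = 0⊕1⊕0⊕1⊕1⊕0⊕0⊕0⊕0⊕1⊕0⊕0⊕1⊕1⊕0 = 0
Parity bits p1,p2,p4,p8,p16 = 00110

00110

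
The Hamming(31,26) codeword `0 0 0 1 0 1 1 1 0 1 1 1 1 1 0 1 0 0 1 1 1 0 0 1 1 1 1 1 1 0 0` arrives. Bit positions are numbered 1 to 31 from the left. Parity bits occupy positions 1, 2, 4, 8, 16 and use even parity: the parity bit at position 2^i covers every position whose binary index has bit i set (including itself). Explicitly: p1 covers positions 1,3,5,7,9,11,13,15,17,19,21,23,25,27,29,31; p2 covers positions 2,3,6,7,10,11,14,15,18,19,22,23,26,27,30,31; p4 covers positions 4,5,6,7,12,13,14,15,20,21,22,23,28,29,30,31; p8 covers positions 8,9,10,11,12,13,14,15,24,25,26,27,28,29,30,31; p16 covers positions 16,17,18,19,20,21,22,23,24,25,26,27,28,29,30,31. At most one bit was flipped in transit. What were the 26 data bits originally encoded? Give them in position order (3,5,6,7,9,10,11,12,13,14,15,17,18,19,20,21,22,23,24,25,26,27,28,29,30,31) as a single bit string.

s1: b1⊕b3⊕b5⊕b7⊕b9⊕b11⊕b13⊕b15⊕b17⊕b19⊕b21⊕b23⊕b25⊕b27⊕b29⊕b31 = 0⊕0⊕0⊕1⊕0⊕1⊕1⊕0⊕0⊕1⊕1⊕0⊕1⊕1⊕1⊕0 = 0
s2: b2⊕b3⊕b6⊕b7⊕b10⊕b11⊕b14⊕b15⊕b18⊕b19⊕b22⊕b23⊕b26⊕b27⊕b30⊕b31 = 0⊕0⊕1⊕1⊕1⊕1⊕1⊕0⊕0⊕1⊕0⊕0⊕1⊕1⊕0⊕0 = 0
s4: b4⊕b5⊕b6⊕b7⊕b12⊕b13⊕b14⊕b15⊕b20⊕b21⊕b22⊕b23⊕b28⊕b29⊕b30⊕b31 = 1⊕0⊕1⊕1⊕1⊕1⊕1⊕0⊕1⊕1⊕0⊕0⊕1⊕1⊕0⊕0 = 0
s8: b8⊕b9⊕b10⊕b11⊕b12⊕b13⊕b14⊕b15⊕b24⊕b25⊕b26⊕b27⊕b28⊕b29⊕b30⊕b31 = 1⊕0⊕1⊕1⊕1⊕1⊕1⊕0⊕1⊕1⊕1⊕1⊕1⊕1⊕0⊕0 = 0
s16: b16⊕b17⊕b18⊕b19⊕b20⊕b21⊕b22⊕b23⊕b24⊕b25⊕b26⊕b27⊕b28⊕b29⊕b30⊕b31 = 1⊕0⊕0⊕1⊕1⊕1⊕0⊕0⊕1⊕1⊕1⊕1⊕1⊕1⊕0⊕0 = 0
Syndrome (s16...s1) = 00000 → position 0 (no error).
No correction needed.
Data bits at positions 3,5,6,7,9,10,11,12,13,14,15,17,18,19,20,21,22,23,24,25,26,27,28,29,30,31: 00110111110001110011111100

00110111110001110011111100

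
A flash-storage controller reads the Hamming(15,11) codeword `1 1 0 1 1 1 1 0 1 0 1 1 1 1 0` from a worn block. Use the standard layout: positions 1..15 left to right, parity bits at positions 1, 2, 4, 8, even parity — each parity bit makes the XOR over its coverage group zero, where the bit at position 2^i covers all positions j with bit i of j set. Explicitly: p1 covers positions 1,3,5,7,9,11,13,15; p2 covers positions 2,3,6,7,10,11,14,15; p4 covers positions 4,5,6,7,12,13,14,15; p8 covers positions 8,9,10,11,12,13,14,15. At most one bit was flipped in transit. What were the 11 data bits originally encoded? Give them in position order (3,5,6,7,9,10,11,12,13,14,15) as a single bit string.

01111011100

s1: b1⊕b3⊕b5⊕b7⊕b9⊕b11⊕b13⊕b15 = 1⊕0⊕1⊕1⊕1⊕1⊕1⊕0 = 0
s2: b2⊕b3⊕b6⊕b7⊕b10⊕b11⊕b14⊕b15 = 1⊕0⊕1⊕1⊕0⊕1⊕1⊕0 = 1
s4: b4⊕b5⊕b6⊕b7⊕b12⊕b13⊕b14⊕b15 = 1⊕1⊕1⊕1⊕1⊕1⊕1⊕0 = 1
s8: b8⊕b9⊕b10⊕b11⊕b12⊕b13⊕b14⊕b15 = 0⊕1⊕0⊕1⊕1⊕1⊕1⊕0 = 1
Syndrome (s8...s1) = 1110 → position 14.
Flip bit 14: corrected codeword = 110111101011100
Data bits at positions 3,5,6,7,9,10,11,12,13,14,15: 01111011100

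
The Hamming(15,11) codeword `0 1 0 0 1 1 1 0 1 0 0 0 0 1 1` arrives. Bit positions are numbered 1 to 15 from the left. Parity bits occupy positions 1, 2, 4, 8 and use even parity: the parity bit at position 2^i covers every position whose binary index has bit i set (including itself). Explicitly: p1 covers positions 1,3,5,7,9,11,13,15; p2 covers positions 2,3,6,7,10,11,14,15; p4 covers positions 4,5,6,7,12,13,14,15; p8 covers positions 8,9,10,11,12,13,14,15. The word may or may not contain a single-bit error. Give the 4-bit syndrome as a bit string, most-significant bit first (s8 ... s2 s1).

1110

s1: b1⊕b3⊕b5⊕b7⊕b9⊕b11⊕b13⊕b15 = 0⊕0⊕1⊕1⊕1⊕0⊕0⊕1 = 0
s2: b2⊕b3⊕b6⊕b7⊕b10⊕b11⊕b14⊕b15 = 1⊕0⊕1⊕1⊕0⊕0⊕1⊕1 = 1
s4: b4⊕b5⊕b6⊕b7⊕b12⊕b13⊕b14⊕b15 = 0⊕1⊕1⊕1⊕0⊕0⊕1⊕1 = 1
s8: b8⊕b9⊕b10⊕b11⊕b12⊕b13⊕b14⊕b15 = 0⊕1⊕0⊕0⊕0⊕0⊕1⊕1 = 1
Syndrome (s8...s1) = 1110 → position 14.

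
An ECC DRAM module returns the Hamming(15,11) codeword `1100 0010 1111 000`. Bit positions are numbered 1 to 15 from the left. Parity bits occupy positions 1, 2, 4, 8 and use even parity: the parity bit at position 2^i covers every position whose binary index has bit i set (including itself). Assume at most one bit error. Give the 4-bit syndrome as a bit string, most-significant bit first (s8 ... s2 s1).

0000

s1: b1⊕b3⊕b5⊕b7⊕b9⊕b11⊕b13⊕b15 = 1⊕0⊕0⊕1⊕1⊕1⊕0⊕0 = 0
s2: b2⊕b3⊕b6⊕b7⊕b10⊕b11⊕b14⊕b15 = 1⊕0⊕0⊕1⊕1⊕1⊕0⊕0 = 0
s4: b4⊕b5⊕b6⊕b7⊕b12⊕b13⊕b14⊕b15 = 0⊕0⊕0⊕1⊕1⊕0⊕0⊕0 = 0
s8: b8⊕b9⊕b10⊕b11⊕b12⊕b13⊕b14⊕b15 = 0⊕1⊕1⊕1⊕1⊕0⊕0⊕0 = 0
Syndrome (s8...s1) = 0000 → position 0 (no error).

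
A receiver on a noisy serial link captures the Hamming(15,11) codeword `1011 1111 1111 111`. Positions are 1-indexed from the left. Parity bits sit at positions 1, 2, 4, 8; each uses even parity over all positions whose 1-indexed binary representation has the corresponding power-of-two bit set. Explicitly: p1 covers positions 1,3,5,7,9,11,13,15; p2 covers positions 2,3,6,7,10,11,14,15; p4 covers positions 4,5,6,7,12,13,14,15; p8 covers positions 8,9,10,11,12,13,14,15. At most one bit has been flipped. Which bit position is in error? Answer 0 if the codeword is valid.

s1: b1⊕b3⊕b5⊕b7⊕b9⊕b11⊕b13⊕b15 = 1⊕1⊕1⊕1⊕1⊕1⊕1⊕1 = 0
s2: b2⊕b3⊕b6⊕b7⊕b10⊕b11⊕b14⊕b15 = 0⊕1⊕1⊕1⊕1⊕1⊕1⊕1 = 1
s4: b4⊕b5⊕b6⊕b7⊕b12⊕b13⊕b14⊕b15 = 1⊕1⊕1⊕1⊕1⊕1⊕1⊕1 = 0
s8: b8⊕b9⊕b10⊕b11⊕b12⊕b13⊕b14⊕b15 = 1⊕1⊕1⊕1⊕1⊕1⊕1⊕1 = 0
Syndrome (s8...s1) = 0010 → position 2.

2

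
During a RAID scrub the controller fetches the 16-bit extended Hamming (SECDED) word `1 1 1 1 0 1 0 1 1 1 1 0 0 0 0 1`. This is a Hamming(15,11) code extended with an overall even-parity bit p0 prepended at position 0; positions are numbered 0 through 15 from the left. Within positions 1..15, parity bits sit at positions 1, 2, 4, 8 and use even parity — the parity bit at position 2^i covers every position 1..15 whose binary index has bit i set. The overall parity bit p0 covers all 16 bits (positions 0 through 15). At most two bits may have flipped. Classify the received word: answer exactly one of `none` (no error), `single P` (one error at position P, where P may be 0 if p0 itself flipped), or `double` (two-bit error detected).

s1: b1⊕b3⊕b5⊕b7⊕b9⊕b11⊕b13⊕b15 = 1⊕1⊕1⊕1⊕1⊕0⊕0⊕1 = 0
s2: b2⊕b3⊕b6⊕b7⊕b10⊕b11⊕b14⊕b15 = 1⊕1⊕0⊕1⊕1⊕0⊕0⊕1 = 1
s4: b4⊕b5⊕b6⊕b7⊕b12⊕b13⊕b14⊕b15 = 0⊕1⊕0⊕1⊕0⊕0⊕0⊕1 = 1
s8: b8⊕b9⊕b10⊕b11⊕b12⊕b13⊕b14⊕b15 = 1⊕1⊕1⊕0⊕0⊕0⊕0⊕1 = 0
Syndrome (s8...s1) = 0110 → position 6.
Overall parity (XOR of all 16 bits, including p0): 1⊕1⊕1⊕1⊕0⊕1⊕0⊕1⊕1⊕1⊕1⊕0⊕0⊕0⊕0⊕1 = 0
Overall=0, syndrome position=6 → double-bit error detected (uncorrectable).

double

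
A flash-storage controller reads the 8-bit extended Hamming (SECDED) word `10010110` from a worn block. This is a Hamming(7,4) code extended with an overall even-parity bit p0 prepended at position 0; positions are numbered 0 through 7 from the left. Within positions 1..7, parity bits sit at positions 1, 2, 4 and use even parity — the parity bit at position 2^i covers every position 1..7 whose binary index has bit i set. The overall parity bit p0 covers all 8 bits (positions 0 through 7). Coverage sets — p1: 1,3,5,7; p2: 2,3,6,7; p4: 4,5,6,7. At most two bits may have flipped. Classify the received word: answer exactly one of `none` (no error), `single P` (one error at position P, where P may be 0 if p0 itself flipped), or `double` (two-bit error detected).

none

s1: b1⊕b3⊕b5⊕b7 = 0⊕1⊕1⊕0 = 0
s2: b2⊕b3⊕b6⊕b7 = 0⊕1⊕1⊕0 = 0
s4: b4⊕b5⊕b6⊕b7 = 0⊕1⊕1⊕0 = 0
Syndrome (s4...s1) = 000 → position 0 (no error).
Overall parity (XOR of all 8 bits, including p0): 1⊕0⊕0⊕1⊕0⊕1⊕1⊕0 = 0
Overall=0, syndrome position=0 → no error.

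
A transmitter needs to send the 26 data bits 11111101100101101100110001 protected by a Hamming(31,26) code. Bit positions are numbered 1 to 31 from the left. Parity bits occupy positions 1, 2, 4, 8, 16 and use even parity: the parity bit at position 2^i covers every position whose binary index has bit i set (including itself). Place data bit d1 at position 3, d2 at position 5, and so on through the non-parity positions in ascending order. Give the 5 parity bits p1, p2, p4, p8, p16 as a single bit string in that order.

Place data bits at non-power-of-two positions: b3=1, b5=1, b6=1, b7=1, b9=1, b10=1, b11=0, b12=1, b13=1, b14=0, b15=0, b17=1, b18=0, b19=1, b20=1, b21=0, b22=1, b23=1, b24=0, b25=0, b26=1, b27=1, b28=0, b29=0, b30=0, b31=1.
p1 = XOR of data positions {3,5,7,9,11,13,15,17,19,21,23,25,27,29,31} = 1⊕1⊕1⊕1⊕0⊕1⊕0⊕1⊕1⊕0⊕1⊕0⊕1⊕0⊕1 = 0
p2 = XOR of data positions {3,6,7,10,11,14,15,18,19,22,23,26,27,30,31} = 1⊕1⊕1⊕1⊕0⊕0⊕0⊕0⊕1⊕1⊕1⊕1⊕1⊕0⊕1 = 0
p4 = XOR of data positions {5,6,7,12,13,14,15,20,21,22,23,28,29,30,31} = 1⊕1⊕1⊕1⊕1⊕0⊕0⊕1⊕0⊕1⊕1⊕0⊕0⊕0⊕1 = 1
p8 = XOR of data positions {9,10,11,12,13,14,15,24,25,26,27,28,29,30,31} = 1⊕1⊕0⊕1⊕1⊕0⊕0⊕0⊕0⊕1⊕1⊕0⊕0⊕0⊕1 = 1
p16 = XOR of data positions {17,18,19,20,21,22,23,24,25,26,27,28,29,30,31} = 1⊕0⊕1⊕1⊕0⊕1⊕1⊕0⊕0⊕1⊕1⊕0⊕0⊕0⊕1 = 0
Parity bits p1,p2,p4,p8,p16 = 00110

00110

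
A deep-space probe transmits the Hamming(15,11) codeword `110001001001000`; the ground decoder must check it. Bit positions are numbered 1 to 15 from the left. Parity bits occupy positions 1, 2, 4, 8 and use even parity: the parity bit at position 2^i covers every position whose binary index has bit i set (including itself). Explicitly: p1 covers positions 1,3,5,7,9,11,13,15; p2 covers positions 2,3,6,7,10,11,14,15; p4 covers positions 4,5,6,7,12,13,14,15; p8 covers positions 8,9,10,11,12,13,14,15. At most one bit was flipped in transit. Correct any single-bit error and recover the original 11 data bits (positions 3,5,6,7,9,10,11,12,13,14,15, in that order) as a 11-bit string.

s1: b1⊕b3⊕b5⊕b7⊕b9⊕b11⊕b13⊕b15 = 1⊕0⊕0⊕0⊕1⊕0⊕0⊕0 = 0
s2: b2⊕b3⊕b6⊕b7⊕b10⊕b11⊕b14⊕b15 = 1⊕0⊕1⊕0⊕0⊕0⊕0⊕0 = 0
s4: b4⊕b5⊕b6⊕b7⊕b12⊕b13⊕b14⊕b15 = 0⊕0⊕1⊕0⊕1⊕0⊕0⊕0 = 0
s8: b8⊕b9⊕b10⊕b11⊕b12⊕b13⊕b14⊕b15 = 0⊕1⊕0⊕0⊕1⊕0⊕0⊕0 = 0
Syndrome (s8...s1) = 0000 → position 0 (no error).
No correction needed.
Data bits at positions 3,5,6,7,9,10,11,12,13,14,15: 00101001000

00101001000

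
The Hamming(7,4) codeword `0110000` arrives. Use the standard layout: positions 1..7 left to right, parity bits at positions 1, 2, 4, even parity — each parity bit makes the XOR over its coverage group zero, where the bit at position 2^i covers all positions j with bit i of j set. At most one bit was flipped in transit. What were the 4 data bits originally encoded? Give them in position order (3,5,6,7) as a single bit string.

s1: b1⊕b3⊕b5⊕b7 = 0⊕1⊕0⊕0 = 1
s2: b2⊕b3⊕b6⊕b7 = 1⊕1⊕0⊕0 = 0
s4: b4⊕b5⊕b6⊕b7 = 0⊕0⊕0⊕0 = 0
Syndrome (s4...s1) = 001 → position 1.
Flip bit 1: corrected codeword = 1110000
Data bits at positions 3,5,6,7: 1000

1000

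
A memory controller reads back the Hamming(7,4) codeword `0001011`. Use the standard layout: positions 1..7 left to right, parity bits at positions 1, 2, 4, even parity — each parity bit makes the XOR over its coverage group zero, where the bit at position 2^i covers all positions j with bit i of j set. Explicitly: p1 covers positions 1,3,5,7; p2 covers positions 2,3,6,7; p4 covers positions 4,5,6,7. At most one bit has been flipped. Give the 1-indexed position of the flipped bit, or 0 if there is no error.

s1: b1⊕b3⊕b5⊕b7 = 0⊕0⊕0⊕1 = 1
s2: b2⊕b3⊕b6⊕b7 = 0⊕0⊕1⊕1 = 0
s4: b4⊕b5⊕b6⊕b7 = 1⊕0⊕1⊕1 = 1
Syndrome (s4...s1) = 101 → position 5.

5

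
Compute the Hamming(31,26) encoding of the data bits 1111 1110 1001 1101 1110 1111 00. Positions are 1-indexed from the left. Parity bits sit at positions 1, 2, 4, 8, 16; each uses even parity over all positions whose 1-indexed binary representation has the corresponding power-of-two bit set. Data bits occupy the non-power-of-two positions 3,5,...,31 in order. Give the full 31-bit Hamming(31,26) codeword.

0111111111101001111011110111100

Place data bits at non-power-of-two positions: b3=1, b5=1, b6=1, b7=1, b9=1, b10=1, b11=1, b12=0, b13=1, b14=0, b15=0, b17=1, b18=1, b19=1, b20=0, b21=1, b22=1, b23=1, b24=1, b25=0, b26=1, b27=1, b28=1, b29=1, b30=0, b31=0.
p1 = XOR of data positions {3,5,7,9,11,13,15,17,19,21,23,25,27,29,31} = 1⊕1⊕1⊕1⊕1⊕1⊕0⊕1⊕1⊕1⊕1⊕0⊕1⊕1⊕0 = 0
p2 = XOR of data positions {3,6,7,10,11,14,15,18,19,22,23,26,27,30,31} = 1⊕1⊕1⊕1⊕1⊕0⊕0⊕1⊕1⊕1⊕1⊕1⊕1⊕0⊕0 = 1
p4 = XOR of data positions {5,6,7,12,13,14,15,20,21,22,23,28,29,30,31} = 1⊕1⊕1⊕0⊕1⊕0⊕0⊕0⊕1⊕1⊕1⊕1⊕1⊕0⊕0 = 1
p8 = XOR of data positions {9,10,11,12,13,14,15,24,25,26,27,28,29,30,31} = 1⊕1⊕1⊕0⊕1⊕0⊕0⊕1⊕0⊕1⊕1⊕1⊕1⊕0⊕0 = 1
p16 = XOR of data positions {17,18,19,20,21,22,23,24,25,26,27,28,29,30,31} = 1⊕1⊕1⊕0⊕1⊕1⊕1⊕1⊕0⊕1⊕1⊕1⊕1⊕0⊕0 = 1
Codeword b1..b31 = 0111111111101001111011110111100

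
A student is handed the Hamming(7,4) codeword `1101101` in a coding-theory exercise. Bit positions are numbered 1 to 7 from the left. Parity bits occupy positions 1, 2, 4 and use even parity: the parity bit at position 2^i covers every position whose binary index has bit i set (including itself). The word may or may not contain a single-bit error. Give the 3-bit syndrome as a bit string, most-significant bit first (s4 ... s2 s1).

101

s1: b1⊕b3⊕b5⊕b7 = 1⊕0⊕1⊕1 = 1
s2: b2⊕b3⊕b6⊕b7 = 1⊕0⊕0⊕1 = 0
s4: b4⊕b5⊕b6⊕b7 = 1⊕1⊕0⊕1 = 1
Syndrome (s4...s1) = 101 → position 5.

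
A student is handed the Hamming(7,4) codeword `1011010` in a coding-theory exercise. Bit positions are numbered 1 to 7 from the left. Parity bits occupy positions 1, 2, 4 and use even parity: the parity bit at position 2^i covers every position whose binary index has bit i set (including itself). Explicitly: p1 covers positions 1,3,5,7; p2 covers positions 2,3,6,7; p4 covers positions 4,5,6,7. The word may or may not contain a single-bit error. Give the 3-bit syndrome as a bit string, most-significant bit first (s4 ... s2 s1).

s1: b1⊕b3⊕b5⊕b7 = 1⊕1⊕0⊕0 = 0
s2: b2⊕b3⊕b6⊕b7 = 0⊕1⊕1⊕0 = 0
s4: b4⊕b5⊕b6⊕b7 = 1⊕0⊕1⊕0 = 0
Syndrome (s4...s1) = 000 → position 0 (no error).

000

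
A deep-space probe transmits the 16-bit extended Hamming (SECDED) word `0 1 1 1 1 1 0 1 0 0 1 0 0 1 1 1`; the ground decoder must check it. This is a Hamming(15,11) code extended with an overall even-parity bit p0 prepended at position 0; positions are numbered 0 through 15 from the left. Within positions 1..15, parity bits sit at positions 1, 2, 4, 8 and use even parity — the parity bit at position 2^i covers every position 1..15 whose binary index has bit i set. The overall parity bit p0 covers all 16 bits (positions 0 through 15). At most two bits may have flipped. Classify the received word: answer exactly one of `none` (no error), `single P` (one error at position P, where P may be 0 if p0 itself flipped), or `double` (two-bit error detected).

s1: b1⊕b3⊕b5⊕b7⊕b9⊕b11⊕b13⊕b15 = 1⊕1⊕1⊕1⊕0⊕0⊕1⊕1 = 0
s2: b2⊕b3⊕b6⊕b7⊕b10⊕b11⊕b14⊕b15 = 1⊕1⊕0⊕1⊕1⊕0⊕1⊕1 = 0
s4: b4⊕b5⊕b6⊕b7⊕b12⊕b13⊕b14⊕b15 = 1⊕1⊕0⊕1⊕0⊕1⊕1⊕1 = 0
s8: b8⊕b9⊕b10⊕b11⊕b12⊕b13⊕b14⊕b15 = 0⊕0⊕1⊕0⊕0⊕1⊕1⊕1 = 0
Syndrome (s8...s1) = 0000 → position 0 (no error).
Overall parity (XOR of all 16 bits, including p0): 0⊕1⊕1⊕1⊕1⊕1⊕0⊕1⊕0⊕0⊕1⊕0⊕0⊕1⊕1⊕1 = 0
Overall=0, syndrome position=0 → no error.

none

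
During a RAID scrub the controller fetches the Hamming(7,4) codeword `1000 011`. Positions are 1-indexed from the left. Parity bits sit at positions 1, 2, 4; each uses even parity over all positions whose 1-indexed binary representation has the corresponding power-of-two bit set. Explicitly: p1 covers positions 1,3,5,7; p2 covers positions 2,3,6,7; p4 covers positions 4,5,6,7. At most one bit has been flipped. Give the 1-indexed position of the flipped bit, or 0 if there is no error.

s1: b1⊕b3⊕b5⊕b7 = 1⊕0⊕0⊕1 = 0
s2: b2⊕b3⊕b6⊕b7 = 0⊕0⊕1⊕1 = 0
s4: b4⊕b5⊕b6⊕b7 = 0⊕0⊕1⊕1 = 0
Syndrome (s4...s1) = 000 → position 0 (no error).

0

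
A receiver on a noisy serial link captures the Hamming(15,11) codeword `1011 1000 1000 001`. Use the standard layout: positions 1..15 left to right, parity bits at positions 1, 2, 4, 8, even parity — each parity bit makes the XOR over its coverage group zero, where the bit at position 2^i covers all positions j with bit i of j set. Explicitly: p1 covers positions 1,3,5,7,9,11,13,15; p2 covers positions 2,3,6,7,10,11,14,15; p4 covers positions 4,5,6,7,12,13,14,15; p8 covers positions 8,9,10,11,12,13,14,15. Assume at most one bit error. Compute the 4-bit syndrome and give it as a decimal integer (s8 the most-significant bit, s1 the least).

5

s1: b1⊕b3⊕b5⊕b7⊕b9⊕b11⊕b13⊕b15 = 1⊕1⊕1⊕0⊕1⊕0⊕0⊕1 = 1
s2: b2⊕b3⊕b6⊕b7⊕b10⊕b11⊕b14⊕b15 = 0⊕1⊕0⊕0⊕0⊕0⊕0⊕1 = 0
s4: b4⊕b5⊕b6⊕b7⊕b12⊕b13⊕b14⊕b15 = 1⊕1⊕0⊕0⊕0⊕0⊕0⊕1 = 1
s8: b8⊕b9⊕b10⊕b11⊕b12⊕b13⊕b14⊕b15 = 0⊕1⊕0⊕0⊕0⊕0⊕0⊕1 = 0
Syndrome (s8...s1) = 0101 → position 5.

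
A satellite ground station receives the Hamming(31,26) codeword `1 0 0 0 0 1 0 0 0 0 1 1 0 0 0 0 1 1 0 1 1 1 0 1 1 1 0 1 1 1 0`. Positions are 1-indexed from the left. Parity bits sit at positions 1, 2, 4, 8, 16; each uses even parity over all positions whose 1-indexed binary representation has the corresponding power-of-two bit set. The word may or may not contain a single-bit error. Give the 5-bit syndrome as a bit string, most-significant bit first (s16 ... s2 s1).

10000

s1: b1⊕b3⊕b5⊕b7⊕b9⊕b11⊕b13⊕b15⊕b17⊕b19⊕b21⊕b23⊕b25⊕b27⊕b29⊕b31 = 1⊕0⊕0⊕0⊕0⊕1⊕0⊕0⊕1⊕0⊕1⊕0⊕1⊕0⊕1⊕0 = 0
s2: b2⊕b3⊕b6⊕b7⊕b10⊕b11⊕b14⊕b15⊕b18⊕b19⊕b22⊕b23⊕b26⊕b27⊕b30⊕b31 = 0⊕0⊕1⊕0⊕0⊕1⊕0⊕0⊕1⊕0⊕1⊕0⊕1⊕0⊕1⊕0 = 0
s4: b4⊕b5⊕b6⊕b7⊕b12⊕b13⊕b14⊕b15⊕b20⊕b21⊕b22⊕b23⊕b28⊕b29⊕b30⊕b31 = 0⊕0⊕1⊕0⊕1⊕0⊕0⊕0⊕1⊕1⊕1⊕0⊕1⊕1⊕1⊕0 = 0
s8: b8⊕b9⊕b10⊕b11⊕b12⊕b13⊕b14⊕b15⊕b24⊕b25⊕b26⊕b27⊕b28⊕b29⊕b30⊕b31 = 0⊕0⊕0⊕1⊕1⊕0⊕0⊕0⊕1⊕1⊕1⊕0⊕1⊕1⊕1⊕0 = 0
s16: b16⊕b17⊕b18⊕b19⊕b20⊕b21⊕b22⊕b23⊕b24⊕b25⊕b26⊕b27⊕b28⊕b29⊕b30⊕b31 = 0⊕1⊕1⊕0⊕1⊕1⊕1⊕0⊕1⊕1⊕1⊕0⊕1⊕1⊕1⊕0 = 1
Syndrome (s16...s1) = 10000 → position 16.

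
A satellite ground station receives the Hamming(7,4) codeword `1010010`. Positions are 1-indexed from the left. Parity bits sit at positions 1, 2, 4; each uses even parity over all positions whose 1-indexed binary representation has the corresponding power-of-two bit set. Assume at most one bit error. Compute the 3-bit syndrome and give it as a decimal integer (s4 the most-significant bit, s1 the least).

s1: b1⊕b3⊕b5⊕b7 = 1⊕1⊕0⊕0 = 0
s2: b2⊕b3⊕b6⊕b7 = 0⊕1⊕1⊕0 = 0
s4: b4⊕b5⊕b6⊕b7 = 0⊕0⊕1⊕0 = 1
Syndrome (s4...s1) = 100 → position 4.

4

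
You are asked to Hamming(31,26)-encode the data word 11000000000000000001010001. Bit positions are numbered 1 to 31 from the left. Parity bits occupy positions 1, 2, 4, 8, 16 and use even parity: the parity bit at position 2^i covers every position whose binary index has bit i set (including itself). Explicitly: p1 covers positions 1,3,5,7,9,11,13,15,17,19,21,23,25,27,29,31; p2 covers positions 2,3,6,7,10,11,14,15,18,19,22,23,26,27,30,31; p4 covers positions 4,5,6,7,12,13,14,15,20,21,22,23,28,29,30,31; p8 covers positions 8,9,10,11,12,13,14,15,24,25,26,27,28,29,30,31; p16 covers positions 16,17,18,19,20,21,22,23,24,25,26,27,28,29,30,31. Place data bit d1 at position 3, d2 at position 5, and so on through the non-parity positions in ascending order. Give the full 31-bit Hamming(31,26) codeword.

Place data bits at non-power-of-two positions: b3=1, b5=1, b6=0, b7=0, b9=0, b10=0, b11=0, b12=0, b13=0, b14=0, b15=0, b17=0, b18=0, b19=0, b20=0, b21=0, b22=0, b23=0, b24=0, b25=1, b26=0, b27=1, b28=0, b29=0, b30=0, b31=1.
p1 = XOR of data positions {3,5,7,9,11,13,15,17,19,21,23,25,27,29,31} = 1⊕1⊕0⊕0⊕0⊕0⊕0⊕0⊕0⊕0⊕0⊕1⊕1⊕0⊕1 = 1
p2 = XOR of data positions {3,6,7,10,11,14,15,18,19,22,23,26,27,30,31} = 1⊕0⊕0⊕0⊕0⊕0⊕0⊕0⊕0⊕0⊕0⊕0⊕1⊕0⊕1 = 1
p4 = XOR of data positions {5,6,7,12,13,14,15,20,21,22,23,28,29,30,31} = 1⊕0⊕0⊕0⊕0⊕0⊕0⊕0⊕0⊕0⊕0⊕0⊕0⊕0⊕1 = 0
p8 = XOR of data positions {9,10,11,12,13,14,15,24,25,26,27,28,29,30,31} = 0⊕0⊕0⊕0⊕0⊕0⊕0⊕0⊕1⊕0⊕1⊕0⊕0⊕0⊕1 = 1
p16 = XOR of data positions {17,18,19,20,21,22,23,24,25,26,27,28,29,30,31} = 0⊕0⊕0⊕0⊕0⊕0⊕0⊕0⊕1⊕0⊕1⊕0⊕0⊕0⊕1 = 1
Codeword b1..b31 = 1110100100000001000000001010001

1110100100000001000000001010001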